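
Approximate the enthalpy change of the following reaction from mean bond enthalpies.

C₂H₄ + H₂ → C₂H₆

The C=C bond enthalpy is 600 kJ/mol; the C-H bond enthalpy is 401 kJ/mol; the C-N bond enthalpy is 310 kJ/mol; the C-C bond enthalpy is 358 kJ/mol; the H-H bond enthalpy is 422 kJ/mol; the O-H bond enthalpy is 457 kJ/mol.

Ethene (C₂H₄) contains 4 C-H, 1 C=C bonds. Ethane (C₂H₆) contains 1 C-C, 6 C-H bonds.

Bonds broken (reactants):
  C-H: 4 × 401 = 1604
  C=C: 1 × 600 = 600
  H-H: 1 × 422 = 422
  Σ(broken) = 2626 kJ
Bonds formed (products):
  C-C: 1 × 358 = 358
  C-H: 6 × 401 = 2406
  Σ(formed) = 2764 kJ
ΔH = Σ(broken) − Σ(formed) = 2626 − 2764 = −138 kJ

ΔH ≈ −138 kJ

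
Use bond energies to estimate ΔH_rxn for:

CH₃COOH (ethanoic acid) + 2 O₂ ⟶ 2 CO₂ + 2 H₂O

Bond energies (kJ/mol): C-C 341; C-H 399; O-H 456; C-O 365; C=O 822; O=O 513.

ΔH ≈ −905 kJ

Bonds broken (reactants):
  C-C: 1 × 341 = 341
  C-H: 3 × 399 = 1197
  C-O: 1 × 365 = 365
  C=O: 1 × 822 = 822
  O-H: 1 × 456 = 456
  O=O: 2 × 513 = 1026
  Σ(broken) = 4207 kJ
Bonds formed (products):
  C=O: 4 × 822 = 3288
  O-H: 4 × 456 = 1824
  Σ(formed) = 5112 kJ
ΔH = Σ(broken) − Σ(formed) = 4207 − 5112 = −905 kJ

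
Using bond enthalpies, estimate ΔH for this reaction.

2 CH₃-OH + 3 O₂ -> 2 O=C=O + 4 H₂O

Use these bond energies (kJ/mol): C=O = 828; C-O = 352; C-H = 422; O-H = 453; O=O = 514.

Bonds broken (reactants):
  C-H: 6 × 422 = 2532
  C-O: 2 × 352 = 704
  O-H: 2 × 453 = 906
  O=O: 3 × 514 = 1542
  Σ(broken) = 5684 kJ
Bonds formed (products):
  C=O: 4 × 828 = 3312
  O-H: 8 × 453 = 3624
  Σ(formed) = 6936 kJ
ΔH = Σ(broken) − Σ(formed) = 5684 − 6936 = −1252 kJ

ΔH ≈ −1252 kJ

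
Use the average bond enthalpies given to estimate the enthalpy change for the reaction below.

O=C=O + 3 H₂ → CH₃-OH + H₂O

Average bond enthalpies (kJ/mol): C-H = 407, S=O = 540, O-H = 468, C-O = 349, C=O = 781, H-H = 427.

Bonds broken (reactants):
  C=O: 2 × 781 = 1562
  H-H: 3 × 427 = 1281
  Σ(broken) = 2843 kJ
Bonds formed (products):
  C-H: 3 × 407 = 1221
  C-O: 1 × 349 = 349
  O-H: 3 × 468 = 1404
  Σ(formed) = 2974 kJ
ΔH = Σ(broken) − Σ(formed) = 2843 − 2974 = −131 kJ

ΔH ≈ −131 kJ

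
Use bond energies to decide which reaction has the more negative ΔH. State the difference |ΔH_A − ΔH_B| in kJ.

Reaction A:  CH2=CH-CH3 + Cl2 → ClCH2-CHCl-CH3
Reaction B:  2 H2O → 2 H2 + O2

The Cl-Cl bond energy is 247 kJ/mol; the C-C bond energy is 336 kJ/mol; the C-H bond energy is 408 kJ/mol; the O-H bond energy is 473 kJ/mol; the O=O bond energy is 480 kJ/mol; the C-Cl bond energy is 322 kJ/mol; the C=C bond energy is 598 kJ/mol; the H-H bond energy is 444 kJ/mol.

Reaction A:
  Bonds broken (reactants):
    C-C: 1 × 336 = 336
    C-H: 6 × 408 = 2448
    C=C: 1 × 598 = 598
    Cl-Cl: 1 × 247 = 247
    Σ(broken) = 3629 kJ
  Bonds formed (products):
    C-C: 2 × 336 = 672
    C-Cl: 2 × 322 = 644
    C-H: 6 × 408 = 2448
    Σ(formed) = 3764 kJ
  ΔH_A = 3629 − 3764 = −135 kJ
Reaction B:
  Bonds broken (reactants):
    O-H: 4 × 473 = 1892
    Σ(broken) = 1892 kJ
  Bonds formed (products):
    H-H: 2 × 444 = 888
    O=O: 1 × 480 = 480
    Σ(formed) = 1368 kJ
  ΔH_B = 1892 − 1368 = +524 kJ
ΔH_A − ΔH_B = −659 kJ, so reaction A has the more negative ΔH; |ΔH_A − ΔH_B| = 659 kJ.

Reaction A, by 659 kJ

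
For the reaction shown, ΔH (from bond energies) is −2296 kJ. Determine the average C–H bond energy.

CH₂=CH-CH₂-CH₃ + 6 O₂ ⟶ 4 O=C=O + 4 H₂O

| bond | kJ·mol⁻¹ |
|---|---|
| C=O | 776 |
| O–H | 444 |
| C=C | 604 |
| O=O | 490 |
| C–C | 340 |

Let D be the C–H bond energy.
Σ(broken) = 2×340 + 8×D + 1×604 + 6×490 = 4224 + 8D
Σ(formed) = 8×776 + 8×444 = 9760
ΔH = Σ(broken) − Σ(formed) = (4224 + 8D) − (9760) = −5536 + 8D
Setting this equal to −2296 kJ gives 8D = 3240, so D = 405 kJ/mol.

D(C–H) ≈ 405 kJ/mol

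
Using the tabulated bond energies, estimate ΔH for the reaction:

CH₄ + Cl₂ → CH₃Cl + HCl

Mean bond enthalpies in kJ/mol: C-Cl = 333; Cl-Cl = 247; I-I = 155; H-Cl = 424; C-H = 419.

Bonds broken (reactants):
  C-H: 4 × 419 = 1676
  Cl-Cl: 1 × 247 = 247
  Σ(broken) = 1923 kJ
Bonds formed (products):
  C-Cl: 1 × 333 = 333
  C-H: 3 × 419 = 1257
  H-Cl: 1 × 424 = 424
  Σ(formed) = 2014 kJ
ΔH = Σ(broken) − Σ(formed) = 1923 − 2014 = −91 kJ

ΔH ≈ −91 kJ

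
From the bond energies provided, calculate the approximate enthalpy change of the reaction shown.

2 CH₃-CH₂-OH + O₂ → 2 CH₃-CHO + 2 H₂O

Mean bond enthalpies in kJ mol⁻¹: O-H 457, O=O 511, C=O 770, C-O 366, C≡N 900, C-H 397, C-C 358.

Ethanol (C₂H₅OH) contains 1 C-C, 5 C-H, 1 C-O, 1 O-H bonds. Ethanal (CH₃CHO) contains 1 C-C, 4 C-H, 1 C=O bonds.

Bonds broken (reactants):
  C-C: 2 × 358 = 716
  C-H: 10 × 397 = 3970
  C-O: 2 × 366 = 732
  O-H: 2 × 457 = 914
  O=O: 1 × 511 = 511
  Σ(broken) = 6843 kJ
Bonds formed (products):
  C-C: 2 × 358 = 716
  C-H: 8 × 397 = 3176
  C=O: 2 × 770 = 1540
  O-H: 4 × 457 = 1828
  Σ(formed) = 7260 kJ
ΔH = Σ(broken) − Σ(formed) = 6843 − 7260 = −417 kJ

ΔH ≈ −417 kJ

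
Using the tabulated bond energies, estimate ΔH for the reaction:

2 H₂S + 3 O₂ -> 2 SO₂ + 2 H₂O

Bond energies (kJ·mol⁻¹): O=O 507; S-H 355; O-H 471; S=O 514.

Bonds broken (reactants):
  O=O: 3 × 507 = 1521
  S-H: 4 × 355 = 1420
  Σ(broken) = 2941 kJ
Bonds formed (products):
  O-H: 4 × 471 = 1884
  S=O: 4 × 514 = 2056
  Σ(formed) = 3940 kJ
ΔH = Σ(broken) − Σ(formed) = 2941 − 3940 = −999 kJ

ΔH ≈ −999 kJ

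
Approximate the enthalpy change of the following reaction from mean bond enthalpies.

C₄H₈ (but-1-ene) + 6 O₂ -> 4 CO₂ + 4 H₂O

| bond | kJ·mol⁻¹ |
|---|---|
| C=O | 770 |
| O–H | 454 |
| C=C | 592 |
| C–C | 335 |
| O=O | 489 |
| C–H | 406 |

Bonds broken (reactants):
  C–C: 2 × 335 = 670
  C–H: 8 × 406 = 3248
  C=C: 1 × 592 = 592
  O=O: 6 × 489 = 2934
  Σ(broken) = 7444 kJ
Bonds formed (products):
  C=O: 8 × 770 = 6160
  O–H: 8 × 454 = 3632
  Σ(formed) = 9792 kJ
ΔH = Σ(broken) − Σ(formed) = 7444 − 9792 = −2348 kJ

ΔH ≈ −2348 kJ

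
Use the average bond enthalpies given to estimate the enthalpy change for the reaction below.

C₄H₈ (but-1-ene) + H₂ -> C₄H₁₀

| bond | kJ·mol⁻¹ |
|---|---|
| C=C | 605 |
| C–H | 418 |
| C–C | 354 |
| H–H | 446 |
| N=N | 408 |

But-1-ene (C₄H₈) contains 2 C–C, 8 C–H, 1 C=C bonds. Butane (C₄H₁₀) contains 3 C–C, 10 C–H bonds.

ΔH ≈ −139 kJ

Bonds broken (reactants):
  C–C: 2 × 354 = 708
  C–H: 8 × 418 = 3344
  C=C: 1 × 605 = 605
  H–H: 1 × 446 = 446
  Σ(broken) = 5103 kJ
Bonds formed (products):
  C–C: 3 × 354 = 1062
  C–H: 10 × 418 = 4180
  Σ(formed) = 5242 kJ
ΔH = Σ(broken) − Σ(formed) = 5103 − 5242 = −139 kJ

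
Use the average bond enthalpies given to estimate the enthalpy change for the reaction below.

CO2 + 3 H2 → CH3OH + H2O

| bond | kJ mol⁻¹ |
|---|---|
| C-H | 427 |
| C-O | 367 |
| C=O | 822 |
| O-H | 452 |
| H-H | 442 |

ΔH ≈ −34 kJ

Bonds broken (reactants):
  C=O: 2 × 822 = 1644
  H-H: 3 × 442 = 1326
  Σ(broken) = 2970 kJ
Bonds formed (products):
  C-H: 3 × 427 = 1281
  C-O: 1 × 367 = 367
  O-H: 3 × 452 = 1356
  Σ(formed) = 3004 kJ
ΔH = Σ(broken) − Σ(formed) = 2970 − 3004 = −34 kJ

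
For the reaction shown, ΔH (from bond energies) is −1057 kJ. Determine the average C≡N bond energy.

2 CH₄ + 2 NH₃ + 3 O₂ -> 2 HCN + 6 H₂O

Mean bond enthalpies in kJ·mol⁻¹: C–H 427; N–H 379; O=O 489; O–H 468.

Let D be the C≡N bond energy.
Σ(broken) = 8×427 + 6×379 + 3×489 = 7157
Σ(formed) = 2×D + 2×427 + 12×468 = 6470 + 2D
ΔH = Σ(broken) − Σ(formed) = (7157) − (6470 + 2D) = +687 − 2D
Setting this equal to −1057 kJ gives 2D = 1744, so D = 872 kJ/mol.

D(C≡N) ≈ 872 kJ/mol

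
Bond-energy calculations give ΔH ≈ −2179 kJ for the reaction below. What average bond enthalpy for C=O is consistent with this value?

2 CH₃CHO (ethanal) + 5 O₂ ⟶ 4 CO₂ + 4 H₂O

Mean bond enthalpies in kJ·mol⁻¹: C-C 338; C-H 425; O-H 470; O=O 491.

Let D be the C=O bond energy.
Σ(broken) = 2×338 + 8×425 + 2×D + 5×491 = 6531 + 2D
Σ(formed) = 8×D + 8×470 = 3760 + 8D
ΔH = Σ(broken) − Σ(formed) = (6531 + 2D) − (3760 + 8D) = +2771 − 6D
Setting this equal to −2179 kJ gives 6D = 4950, so D = 825 kJ/mol.

D(C=O) ≈ 825 kJ/mol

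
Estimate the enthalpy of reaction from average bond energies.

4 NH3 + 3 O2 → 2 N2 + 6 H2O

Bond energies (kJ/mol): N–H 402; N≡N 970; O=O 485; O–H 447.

ΔH ≈ −1025 kJ

Bonds broken (reactants):
  N–H: 12 × 402 = 4824
  O=O: 3 × 485 = 1455
  Σ(broken) = 6279 kJ
Bonds formed (products):
  N≡N: 2 × 970 = 1940
  O–H: 12 × 447 = 5364
  Σ(formed) = 7304 kJ
ΔH = Σ(broken) − Σ(formed) = 6279 − 7304 = −1025 kJ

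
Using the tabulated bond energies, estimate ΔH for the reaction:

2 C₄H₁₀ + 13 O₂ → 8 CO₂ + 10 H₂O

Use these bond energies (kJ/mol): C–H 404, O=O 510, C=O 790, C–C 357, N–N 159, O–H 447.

Bonds broken (reactants):
  C–C: 6 × 357 = 2142
  C–H: 20 × 404 = 8080
  O=O: 13 × 510 = 6630
  Σ(broken) = 16852 kJ
Bonds formed (products):
  C=O: 16 × 790 = 12640
  O–H: 20 × 447 = 8940
  Σ(formed) = 21580 kJ
ΔH = Σ(broken) − Σ(formed) = 16852 − 21580 = −4728 kJ

ΔH ≈ −4728 kJ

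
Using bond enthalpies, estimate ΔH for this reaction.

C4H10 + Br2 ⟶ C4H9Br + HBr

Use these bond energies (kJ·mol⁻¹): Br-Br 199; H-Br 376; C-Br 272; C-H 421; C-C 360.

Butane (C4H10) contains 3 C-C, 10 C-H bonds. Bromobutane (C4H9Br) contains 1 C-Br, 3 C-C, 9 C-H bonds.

Bonds broken (reactants):
  Br-Br: 1 × 199 = 199
  C-C: 3 × 360 = 1080
  C-H: 10 × 421 = 4210
  Σ(broken) = 5489 kJ
Bonds formed (products):
  C-Br: 1 × 272 = 272
  C-C: 3 × 360 = 1080
  C-H: 9 × 421 = 3789
  H-Br: 1 × 376 = 376
  Σ(formed) = 5517 kJ
ΔH = Σ(broken) − Σ(formed) = 5489 − 5517 = −28 kJ

ΔH ≈ −28 kJ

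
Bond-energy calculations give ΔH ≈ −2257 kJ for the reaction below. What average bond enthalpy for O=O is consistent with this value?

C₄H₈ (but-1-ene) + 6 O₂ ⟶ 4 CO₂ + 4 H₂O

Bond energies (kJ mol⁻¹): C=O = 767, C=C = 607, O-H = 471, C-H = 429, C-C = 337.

D(O=O) ≈ 489 kJ/mol

Let D be the O=O bond energy.
Σ(broken) = 2×337 + 8×429 + 1×607 + 6×D = 4713 + 6D
Σ(formed) = 8×767 + 8×471 = 9904
ΔH = Σ(broken) − Σ(formed) = (4713 + 6D) − (9904) = −5191 + 6D
Setting this equal to −2257 kJ gives 6D = 2934, so D = 489 kJ/mol.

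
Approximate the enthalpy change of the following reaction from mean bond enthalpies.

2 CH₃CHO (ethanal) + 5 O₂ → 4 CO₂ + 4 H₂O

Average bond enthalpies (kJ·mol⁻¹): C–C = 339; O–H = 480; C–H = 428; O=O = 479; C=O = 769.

Bonds broken (reactants):
  C–C: 2 × 339 = 678
  C–H: 8 × 428 = 3424
  C=O: 2 × 769 = 1538
  O=O: 5 × 479 = 2395
  Σ(broken) = 8035 kJ
Bonds formed (products):
  C=O: 8 × 769 = 6152
  O–H: 8 × 480 = 3840
  Σ(formed) = 9992 kJ
ΔH = Σ(broken) − Σ(formed) = 8035 − 9992 = −1957 kJ

ΔH ≈ −1957 kJ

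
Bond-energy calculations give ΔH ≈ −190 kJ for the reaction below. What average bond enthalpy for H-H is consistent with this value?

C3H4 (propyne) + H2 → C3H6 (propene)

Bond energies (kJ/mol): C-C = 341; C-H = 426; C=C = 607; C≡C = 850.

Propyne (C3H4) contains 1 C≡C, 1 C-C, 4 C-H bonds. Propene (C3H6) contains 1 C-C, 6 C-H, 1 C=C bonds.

D(H-H) ≈ 419 kJ/mol

Let D be the H-H bond energy.
Σ(broken) = 1×850 + 1×341 + 4×426 + 1×D = 2895 + D
Σ(formed) = 1×341 + 6×426 + 1×607 = 3504
ΔH = Σ(broken) − Σ(formed) = (2895 + D) − (3504) = −609 + D
Setting this equal to −190 kJ gives D = 419 kJ/mol.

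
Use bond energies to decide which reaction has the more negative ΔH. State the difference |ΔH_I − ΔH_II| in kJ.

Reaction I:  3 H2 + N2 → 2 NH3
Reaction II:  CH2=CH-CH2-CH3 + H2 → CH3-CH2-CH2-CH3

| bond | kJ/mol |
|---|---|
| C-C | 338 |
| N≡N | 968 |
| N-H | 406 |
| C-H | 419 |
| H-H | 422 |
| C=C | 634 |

Reaction I:
  Bonds broken (reactants):
    H-H: 3 × 422 = 1266
    N≡N: 1 × 968 = 968
    Σ(broken) = 2234 kJ
  Bonds formed (products):
    N-H: 6 × 406 = 2436
    Σ(formed) = 2436 kJ
  ΔH_I = 2234 − 2436 = −202 kJ
Reaction II:
  Bonds broken (reactants):
    C-C: 2 × 338 = 676
    C-H: 8 × 419 = 3352
    C=C: 1 × 634 = 634
    H-H: 1 × 422 = 422
    Σ(broken) = 5084 kJ
  Bonds formed (products):
    C-C: 3 × 338 = 1014
    C-H: 10 × 419 = 4190
    Σ(formed) = 5204 kJ
  ΔH_II = 5084 − 5204 = −120 kJ
ΔH_I − ΔH_II = −82 kJ, so reaction I has the more negative ΔH; |ΔH_I − ΔH_II| = 82 kJ.

Reaction I, by 82 kJ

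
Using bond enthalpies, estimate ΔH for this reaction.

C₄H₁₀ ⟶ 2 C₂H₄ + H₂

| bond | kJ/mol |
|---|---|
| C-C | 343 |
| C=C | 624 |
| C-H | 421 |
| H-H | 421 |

Bonds broken (reactants):
  C-C: 3 × 343 = 1029
  C-H: 10 × 421 = 4210
  Σ(broken) = 5239 kJ
Bonds formed (products):
  C-H: 8 × 421 = 3368
  C=C: 2 × 624 = 1248
  H-H: 1 × 421 = 421
  Σ(formed) = 5037 kJ
ΔH = Σ(broken) − Σ(formed) = 5239 − 5037 = +202 kJ

ΔH ≈ +202 kJ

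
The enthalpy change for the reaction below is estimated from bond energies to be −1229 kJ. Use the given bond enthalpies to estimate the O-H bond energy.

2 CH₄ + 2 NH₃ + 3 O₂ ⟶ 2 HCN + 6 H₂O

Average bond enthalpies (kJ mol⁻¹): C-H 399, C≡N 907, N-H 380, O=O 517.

Let D be the O-H bond energy.
Σ(broken) = 8×399 + 6×380 + 3×517 = 7023
Σ(formed) = 2×907 + 2×399 + 12×D = 2612 + 12D
ΔH = Σ(broken) − Σ(formed) = (7023) − (2612 + 12D) = +4411 − 12D
Setting this equal to −1229 kJ gives 12D = 5640, so D = 470 kJ/mol.

D(O-H) ≈ 470 kJ/mol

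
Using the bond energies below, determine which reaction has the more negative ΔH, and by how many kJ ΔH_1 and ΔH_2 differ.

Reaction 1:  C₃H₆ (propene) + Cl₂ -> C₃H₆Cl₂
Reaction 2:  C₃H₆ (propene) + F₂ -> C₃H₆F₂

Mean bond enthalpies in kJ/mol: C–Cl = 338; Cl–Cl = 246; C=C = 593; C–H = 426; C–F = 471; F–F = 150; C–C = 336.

Reaction 2, by 362 kJ

Reaction 1:
  Bonds broken (reactants):
    C–C: 1 × 336 = 336
    C–H: 6 × 426 = 2556
    C=C: 1 × 593 = 593
    Cl–Cl: 1 × 246 = 246
    Σ(broken) = 3731 kJ
  Bonds formed (products):
    C–C: 2 × 336 = 672
    C–Cl: 2 × 338 = 676
    C–H: 6 × 426 = 2556
    Σ(formed) = 3904 kJ
  ΔH_1 = 3731 − 3904 = −173 kJ
Reaction 2:
  Bonds broken (reactants):
    C–C: 1 × 336 = 336
    C–H: 6 × 426 = 2556
    C=C: 1 × 593 = 593
    F–F: 1 × 150 = 150
    Σ(broken) = 3635 kJ
  Bonds formed (products):
    C–C: 2 × 336 = 672
    C–F: 2 × 471 = 942
    C–H: 6 × 426 = 2556
    Σ(formed) = 4170 kJ
  ΔH_2 = 3635 − 4170 = −535 kJ
ΔH_1 − ΔH_2 = +362 kJ, so reaction 2 has the more negative ΔH; |ΔH_1 − ΔH_2| = 362 kJ.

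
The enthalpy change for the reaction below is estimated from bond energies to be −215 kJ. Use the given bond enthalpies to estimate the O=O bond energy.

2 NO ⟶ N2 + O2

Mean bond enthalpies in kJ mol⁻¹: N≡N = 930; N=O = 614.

Let D be the O=O bond energy.
Σ(broken) = 2×614 = 1228
Σ(formed) = 1×930 + 1×D = 930 + D
ΔH = Σ(broken) − Σ(formed) = (1228) − (930 + D) = +298 − D
Setting this equal to −215 kJ gives D = 513 kJ/mol.

D(O=O) ≈ 513 kJ/mol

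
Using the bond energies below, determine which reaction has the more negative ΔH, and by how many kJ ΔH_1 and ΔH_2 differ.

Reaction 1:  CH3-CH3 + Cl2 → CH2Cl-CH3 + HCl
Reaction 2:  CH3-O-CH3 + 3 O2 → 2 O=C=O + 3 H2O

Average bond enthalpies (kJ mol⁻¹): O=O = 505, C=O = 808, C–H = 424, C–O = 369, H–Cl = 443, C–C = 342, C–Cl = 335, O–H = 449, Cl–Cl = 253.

Reaction 2, by 1028 kJ

Reaction 1:
  Bonds broken (reactants):
    C–C: 1 × 342 = 342
    C–H: 6 × 424 = 2544
    Cl–Cl: 1 × 253 = 253
    Σ(broken) = 3139 kJ
  Bonds formed (products):
    C–C: 1 × 342 = 342
    C–Cl: 1 × 335 = 335
    C–H: 5 × 424 = 2120
    H–Cl: 1 × 443 = 443
    Σ(formed) = 3240 kJ
  ΔH_1 = 3139 − 3240 = −101 kJ
Reaction 2:
  Bonds broken (reactants):
    C–H: 6 × 424 = 2544
    C–O: 2 × 369 = 738
    O=O: 3 × 505 = 1515
    Σ(broken) = 4797 kJ
  Bonds formed (products):
    C=O: 4 × 808 = 3232
    O–H: 6 × 449 = 2694
    Σ(formed) = 5926 kJ
  ΔH_2 = 4797 − 5926 = −1129 kJ
ΔH_1 − ΔH_2 = +1028 kJ, so reaction 2 has the more negative ΔH; |ΔH_1 − ΔH_2| = 1028 kJ.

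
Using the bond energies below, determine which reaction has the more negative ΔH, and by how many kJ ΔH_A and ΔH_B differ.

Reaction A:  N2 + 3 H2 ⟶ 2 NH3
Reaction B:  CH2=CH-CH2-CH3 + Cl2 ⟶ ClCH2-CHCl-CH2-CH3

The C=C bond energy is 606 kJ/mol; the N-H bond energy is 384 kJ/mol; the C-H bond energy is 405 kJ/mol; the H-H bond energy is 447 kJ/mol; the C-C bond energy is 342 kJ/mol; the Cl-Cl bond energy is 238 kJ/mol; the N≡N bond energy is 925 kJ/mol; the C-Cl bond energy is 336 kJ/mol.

Reaction B, by 132 kJ

Reaction A:
  Bonds broken (reactants):
    H-H: 3 × 447 = 1341
    N≡N: 1 × 925 = 925
    Σ(broken) = 2266 kJ
  Bonds formed (products):
    N-H: 6 × 384 = 2304
    Σ(formed) = 2304 kJ
  ΔH_A = 2266 − 2304 = −38 kJ
Reaction B:
  Bonds broken (reactants):
    C-C: 2 × 342 = 684
    C-H: 8 × 405 = 3240
    C=C: 1 × 606 = 606
    Cl-Cl: 1 × 238 = 238
    Σ(broken) = 4768 kJ
  Bonds formed (products):
    C-C: 3 × 342 = 1026
    C-Cl: 2 × 336 = 672
    C-H: 8 × 405 = 3240
    Σ(formed) = 4938 kJ
  ΔH_B = 4768 − 4938 = −170 kJ
ΔH_A − ΔH_B = +132 kJ, so reaction B has the more negative ΔH; |ΔH_A − ΔH_B| = 132 kJ.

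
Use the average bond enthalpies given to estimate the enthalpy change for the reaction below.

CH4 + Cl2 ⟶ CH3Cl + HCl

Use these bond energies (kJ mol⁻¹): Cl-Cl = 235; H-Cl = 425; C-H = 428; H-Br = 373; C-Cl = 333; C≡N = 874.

ΔH ≈ −95 kJ

Bonds broken (reactants):
  C-H: 4 × 428 = 1712
  Cl-Cl: 1 × 235 = 235
  Σ(broken) = 1947 kJ
Bonds formed (products):
  C-Cl: 1 × 333 = 333
  C-H: 3 × 428 = 1284
  H-Cl: 1 × 425 = 425
  Σ(formed) = 2042 kJ
ΔH = Σ(broken) − Σ(formed) = 1947 − 2042 = −95 kJ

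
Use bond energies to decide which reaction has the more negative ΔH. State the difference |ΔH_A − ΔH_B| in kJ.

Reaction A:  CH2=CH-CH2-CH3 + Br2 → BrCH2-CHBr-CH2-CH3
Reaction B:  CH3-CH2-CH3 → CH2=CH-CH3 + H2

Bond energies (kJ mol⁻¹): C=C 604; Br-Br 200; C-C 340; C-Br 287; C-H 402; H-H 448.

Reaction A, by 202 kJ

Reaction A:
  Bonds broken (reactants):
    Br-Br: 1 × 200 = 200
    C-C: 2 × 340 = 680
    C-H: 8 × 402 = 3216
    C=C: 1 × 604 = 604
    Σ(broken) = 4700 kJ
  Bonds formed (products):
    C-Br: 2 × 287 = 574
    C-C: 3 × 340 = 1020
    C-H: 8 × 402 = 3216
    Σ(formed) = 4810 kJ
  ΔH_A = 4700 − 4810 = −110 kJ
Reaction B:
  Bonds broken (reactants):
    C-C: 2 × 340 = 680
    C-H: 8 × 402 = 3216
    Σ(broken) = 3896 kJ
  Bonds formed (products):
    C-C: 1 × 340 = 340
    C-H: 6 × 402 = 2412
    C=C: 1 × 604 = 604
    H-H: 1 × 448 = 448
    Σ(formed) = 3804 kJ
  ΔH_B = 3896 − 3804 = +92 kJ
ΔH_A − ΔH_B = −202 kJ, so reaction A has the more negative ΔH; |ΔH_A − ΔH_B| = 202 kJ.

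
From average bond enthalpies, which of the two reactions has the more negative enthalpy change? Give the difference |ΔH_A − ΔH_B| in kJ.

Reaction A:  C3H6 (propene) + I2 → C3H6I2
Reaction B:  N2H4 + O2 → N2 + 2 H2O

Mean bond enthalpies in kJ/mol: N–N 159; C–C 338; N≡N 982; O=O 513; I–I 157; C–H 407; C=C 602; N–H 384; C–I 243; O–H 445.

Reaction B, by 489 kJ

Reaction A:
  Bonds broken (reactants):
    C–C: 1 × 338 = 338
    C–H: 6 × 407 = 2442
    C=C: 1 × 602 = 602
    I–I: 1 × 157 = 157
    Σ(broken) = 3539 kJ
  Bonds formed (products):
    C–C: 2 × 338 = 676
    C–H: 6 × 407 = 2442
    C–I: 2 × 243 = 486
    Σ(formed) = 3604 kJ
  ΔH_A = 3539 − 3604 = −65 kJ
Reaction B:
  Bonds broken (reactants):
    N–H: 4 × 384 = 1536
    N–N: 1 × 159 = 159
    O=O: 1 × 513 = 513
    Σ(broken) = 2208 kJ
  Bonds formed (products):
    N≡N: 1 × 982 = 982
    O–H: 4 × 445 = 1780
    Σ(formed) = 2762 kJ
  ΔH_B = 2208 − 2762 = −554 kJ
ΔH_A − ΔH_B = +489 kJ, so reaction B has the more negative ΔH; |ΔH_A − ΔH_B| = 489 kJ.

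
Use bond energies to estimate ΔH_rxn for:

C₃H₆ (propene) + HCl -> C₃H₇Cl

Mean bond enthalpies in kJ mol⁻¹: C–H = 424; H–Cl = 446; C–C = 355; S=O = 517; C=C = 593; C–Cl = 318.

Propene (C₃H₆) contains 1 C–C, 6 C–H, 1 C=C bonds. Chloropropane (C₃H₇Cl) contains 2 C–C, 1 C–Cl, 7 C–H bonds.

Bonds broken (reactants):
  C–C: 1 × 355 = 355
  C–H: 6 × 424 = 2544
  C=C: 1 × 593 = 593
  H–Cl: 1 × 446 = 446
  Σ(broken) = 3938 kJ
Bonds formed (products):
  C–C: 2 × 355 = 710
  C–Cl: 1 × 318 = 318
  C–H: 7 × 424 = 2968
  Σ(formed) = 3996 kJ
ΔH = Σ(broken) − Σ(formed) = 3938 − 3996 = −58 kJ

ΔH ≈ −58 kJ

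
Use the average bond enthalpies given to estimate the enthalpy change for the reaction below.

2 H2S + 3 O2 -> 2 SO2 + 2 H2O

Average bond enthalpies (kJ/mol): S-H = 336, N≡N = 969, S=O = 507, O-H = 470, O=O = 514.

ΔH ≈ −1022 kJ

Bonds broken (reactants):
  O=O: 3 × 514 = 1542
  S-H: 4 × 336 = 1344
  Σ(broken) = 2886 kJ
Bonds formed (products):
  O-H: 4 × 470 = 1880
  S=O: 4 × 507 = 2028
  Σ(formed) = 3908 kJ
ΔH = Σ(broken) − Σ(formed) = 2886 − 3908 = −1022 kJ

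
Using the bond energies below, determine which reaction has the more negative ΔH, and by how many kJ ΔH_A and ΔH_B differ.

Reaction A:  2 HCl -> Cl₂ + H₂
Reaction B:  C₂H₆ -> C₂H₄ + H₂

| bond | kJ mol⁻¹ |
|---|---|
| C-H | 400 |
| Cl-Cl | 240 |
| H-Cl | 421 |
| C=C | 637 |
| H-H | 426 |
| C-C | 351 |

Reaction B, by 88 kJ

Reaction A:
  Bonds broken (reactants):
    H-Cl: 2 × 421 = 842
    Σ(broken) = 842 kJ
  Bonds formed (products):
    Cl-Cl: 1 × 240 = 240
    H-H: 1 × 426 = 426
    Σ(formed) = 666 kJ
  ΔH_A = 842 − 666 = +176 kJ
Reaction B:
  Bonds broken (reactants):
    C-C: 1 × 351 = 351
    C-H: 6 × 400 = 2400
    Σ(broken) = 2751 kJ
  Bonds formed (products):
    C-H: 4 × 400 = 1600
    C=C: 1 × 637 = 637
    H-H: 1 × 426 = 426
    Σ(formed) = 2663 kJ
  ΔH_B = 2751 − 2663 = +88 kJ
ΔH_A − ΔH_B = +88 kJ, so reaction B has the more negative ΔH; |ΔH_A − ΔH_B| = 88 kJ.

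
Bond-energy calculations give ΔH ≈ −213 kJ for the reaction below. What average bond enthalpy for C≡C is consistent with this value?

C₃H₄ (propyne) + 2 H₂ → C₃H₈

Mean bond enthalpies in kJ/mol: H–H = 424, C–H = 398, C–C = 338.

D(C≡C) ≈ 869 kJ/mol

Let D be the C≡C bond energy.
Σ(broken) = 1×D + 1×338 + 4×398 + 2×424 = 2778 + D
Σ(formed) = 2×338 + 8×398 = 3860
ΔH = Σ(broken) − Σ(formed) = (2778 + D) − (3860) = −1082 + D
Setting this equal to −213 kJ gives D = 869 kJ/mol.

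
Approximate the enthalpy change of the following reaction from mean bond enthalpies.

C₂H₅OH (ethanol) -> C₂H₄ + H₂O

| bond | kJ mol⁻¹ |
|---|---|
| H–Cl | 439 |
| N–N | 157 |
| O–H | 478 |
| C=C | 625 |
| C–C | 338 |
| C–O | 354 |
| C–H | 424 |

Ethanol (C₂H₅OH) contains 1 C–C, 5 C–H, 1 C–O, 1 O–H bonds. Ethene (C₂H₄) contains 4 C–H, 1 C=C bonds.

ΔH ≈ +13 kJ

Bonds broken (reactants):
  C–C: 1 × 338 = 338
  C–H: 5 × 424 = 2120
  C–O: 1 × 354 = 354
  O–H: 1 × 478 = 478
  Σ(broken) = 3290 kJ
Bonds formed (products):
  C–H: 4 × 424 = 1696
  C=C: 1 × 625 = 625
  O–H: 2 × 478 = 956
  Σ(formed) = 3277 kJ
ΔH = Σ(broken) − Σ(formed) = 3290 − 3277 = +13 kJ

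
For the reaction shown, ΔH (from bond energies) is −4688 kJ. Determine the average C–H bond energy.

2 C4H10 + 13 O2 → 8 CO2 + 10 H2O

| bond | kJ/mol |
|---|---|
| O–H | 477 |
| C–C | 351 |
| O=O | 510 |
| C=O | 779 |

D(C–H) ≈ 429 kJ/mol

Let D be the C–H bond energy.
Σ(broken) = 6×351 + 20×D + 13×510 = 8736 + 20D
Σ(formed) = 16×779 + 20×477 = 22004
ΔH = Σ(broken) − Σ(formed) = (8736 + 20D) − (22004) = −13268 + 20D
Setting this equal to −4688 kJ gives 20D = 8580, so D = 429 kJ/mol.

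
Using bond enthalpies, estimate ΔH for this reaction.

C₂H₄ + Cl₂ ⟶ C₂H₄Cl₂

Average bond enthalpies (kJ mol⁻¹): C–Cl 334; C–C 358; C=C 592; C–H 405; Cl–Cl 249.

ΔH ≈ −185 kJ

Bonds broken (reactants):
  C–H: 4 × 405 = 1620
  C=C: 1 × 592 = 592
  Cl–Cl: 1 × 249 = 249
  Σ(broken) = 2461 kJ
Bonds formed (products):
  C–C: 1 × 358 = 358
  C–Cl: 2 × 334 = 668
  C–H: 4 × 405 = 1620
  Σ(formed) = 2646 kJ
ΔH = Σ(broken) − Σ(formed) = 2461 − 2646 = −185 kJ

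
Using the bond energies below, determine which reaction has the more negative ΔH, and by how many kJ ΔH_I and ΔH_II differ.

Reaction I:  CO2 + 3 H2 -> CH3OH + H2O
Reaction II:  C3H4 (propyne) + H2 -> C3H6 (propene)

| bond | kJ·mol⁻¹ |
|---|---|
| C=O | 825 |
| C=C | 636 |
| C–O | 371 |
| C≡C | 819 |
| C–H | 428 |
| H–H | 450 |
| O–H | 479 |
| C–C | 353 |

Reaction II, by 131 kJ

Reaction I:
  Bonds broken (reactants):
    C=O: 2 × 825 = 1650
    H–H: 3 × 450 = 1350
    Σ(broken) = 3000 kJ
  Bonds formed (products):
    C–H: 3 × 428 = 1284
    C–O: 1 × 371 = 371
    O–H: 3 × 479 = 1437
    Σ(formed) = 3092 kJ
  ΔH_I = 3000 − 3092 = −92 kJ
Reaction II:
  Bonds broken (reactants):
    C≡C: 1 × 819 = 819
    C–C: 1 × 353 = 353
    C–H: 4 × 428 = 1712
    H–H: 1 × 450 = 450
    Σ(broken) = 3334 kJ
  Bonds formed (products):
    C–C: 1 × 353 = 353
    C–H: 6 × 428 = 2568
    C=C: 1 × 636 = 636
    Σ(formed) = 3557 kJ
  ΔH_II = 3334 − 3557 = −223 kJ
ΔH_I − ΔH_II = +131 kJ, so reaction II has the more negative ΔH; |ΔH_I − ΔH_II| = 131 kJ.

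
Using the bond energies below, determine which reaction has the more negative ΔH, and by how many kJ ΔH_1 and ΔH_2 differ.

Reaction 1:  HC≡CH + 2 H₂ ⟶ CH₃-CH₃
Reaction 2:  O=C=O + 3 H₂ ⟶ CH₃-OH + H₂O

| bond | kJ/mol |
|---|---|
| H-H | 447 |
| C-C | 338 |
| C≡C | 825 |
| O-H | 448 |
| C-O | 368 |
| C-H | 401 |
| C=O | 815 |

Reaction 1, by 279 kJ

Reaction 1:
  Bonds broken (reactants):
    C≡C: 1 × 825 = 825
    C-H: 2 × 401 = 802
    H-H: 2 × 447 = 894
    Σ(broken) = 2521 kJ
  Bonds formed (products):
    C-C: 1 × 338 = 338
    C-H: 6 × 401 = 2406
    Σ(formed) = 2744 kJ
  ΔH_1 = 2521 − 2744 = −223 kJ
Reaction 2:
  Bonds broken (reactants):
    C=O: 2 × 815 = 1630
    H-H: 3 × 447 = 1341
    Σ(broken) = 2971 kJ
  Bonds formed (products):
    C-H: 3 × 401 = 1203
    C-O: 1 × 368 = 368
    O-H: 3 × 448 = 1344
    Σ(formed) = 2915 kJ
  ΔH_2 = 2971 − 2915 = +56 kJ
ΔH_1 − ΔH_2 = −279 kJ, so reaction 1 has the more negative ΔH; |ΔH_1 − ΔH_2| = 279 kJ.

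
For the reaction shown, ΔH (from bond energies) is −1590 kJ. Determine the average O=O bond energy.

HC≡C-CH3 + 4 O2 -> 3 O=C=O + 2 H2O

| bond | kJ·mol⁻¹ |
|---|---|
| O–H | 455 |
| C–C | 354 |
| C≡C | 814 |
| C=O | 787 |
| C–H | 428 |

Let D be the O=O bond energy.
Σ(broken) = 1×814 + 1×354 + 4×428 + 4×D = 2880 + 4D
Σ(formed) = 6×787 + 4×455 = 6542
ΔH = Σ(broken) − Σ(formed) = (2880 + 4D) − (6542) = −3662 + 4D
Setting this equal to −1590 kJ gives 4D = 2072, so D = 518 kJ/mol.

D(O=O) ≈ 518 kJ/mol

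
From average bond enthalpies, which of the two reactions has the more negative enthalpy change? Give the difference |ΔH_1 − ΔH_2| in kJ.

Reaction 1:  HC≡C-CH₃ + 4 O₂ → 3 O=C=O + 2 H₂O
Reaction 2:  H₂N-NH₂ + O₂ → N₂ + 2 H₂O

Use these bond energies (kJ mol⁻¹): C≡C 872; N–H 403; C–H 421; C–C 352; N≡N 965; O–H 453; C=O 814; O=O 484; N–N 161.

Reaction 1, by 1332 kJ

Reaction 1:
  Bonds broken (reactants):
    C≡C: 1 × 872 = 872
    C–C: 1 × 352 = 352
    C–H: 4 × 421 = 1684
    O=O: 4 × 484 = 1936
    Σ(broken) = 4844 kJ
  Bonds formed (products):
    C=O: 6 × 814 = 4884
    O–H: 4 × 453 = 1812
    Σ(formed) = 6696 kJ
  ΔH_1 = 4844 − 6696 = −1852 kJ
Reaction 2:
  Bonds broken (reactants):
    N–H: 4 × 403 = 1612
    N–N: 1 × 161 = 161
    O=O: 1 × 484 = 484
    Σ(broken) = 2257 kJ
  Bonds formed (products):
    N≡N: 1 × 965 = 965
    O–H: 4 × 453 = 1812
    Σ(formed) = 2777 kJ
  ΔH_2 = 2257 − 2777 = −520 kJ
ΔH_1 − ΔH_2 = −1332 kJ, so reaction 1 has the more negative ΔH; |ΔH_1 − ΔH_2| = 1332 kJ.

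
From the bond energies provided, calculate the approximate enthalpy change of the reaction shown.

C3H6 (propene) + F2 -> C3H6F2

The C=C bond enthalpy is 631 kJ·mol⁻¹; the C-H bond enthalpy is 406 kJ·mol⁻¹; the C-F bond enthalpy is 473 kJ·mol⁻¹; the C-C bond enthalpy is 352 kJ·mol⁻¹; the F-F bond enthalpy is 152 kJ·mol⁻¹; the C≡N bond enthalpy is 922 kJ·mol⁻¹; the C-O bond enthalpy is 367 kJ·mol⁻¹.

ΔH ≈ −515 kJ

Bonds broken (reactants):
  C-C: 1 × 352 = 352
  C-H: 6 × 406 = 2436
  C=C: 1 × 631 = 631
  F-F: 1 × 152 = 152
  Σ(broken) = 3571 kJ
Bonds formed (products):
  C-C: 2 × 352 = 704
  C-F: 2 × 473 = 946
  C-H: 6 × 406 = 2436
  Σ(formed) = 4086 kJ
ΔH = Σ(broken) − Σ(formed) = 3571 − 4086 = −515 kJ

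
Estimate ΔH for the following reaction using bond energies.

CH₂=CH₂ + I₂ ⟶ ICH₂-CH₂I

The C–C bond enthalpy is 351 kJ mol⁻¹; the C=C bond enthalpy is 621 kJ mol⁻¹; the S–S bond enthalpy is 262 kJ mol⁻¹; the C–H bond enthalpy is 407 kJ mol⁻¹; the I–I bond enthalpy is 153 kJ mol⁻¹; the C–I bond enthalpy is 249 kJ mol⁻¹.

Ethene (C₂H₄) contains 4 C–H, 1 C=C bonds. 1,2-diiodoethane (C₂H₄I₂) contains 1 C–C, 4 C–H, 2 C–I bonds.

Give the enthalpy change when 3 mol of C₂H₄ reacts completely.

ΔH = −225 kJ

Bonds broken (reactants):
  C–H: 4 × 407 = 1628
  C=C: 1 × 621 = 621
  I–I: 1 × 153 = 153
  Σ(broken) = 2402 kJ
Bonds formed (products):
  C–C: 1 × 351 = 351
  C–H: 4 × 407 = 1628
  C–I: 2 × 249 = 498
  Σ(formed) = 2477 kJ
ΔH = Σ(broken) − Σ(formed) = 2402 − 2477 = −75 kJ
For 3× the reaction as written: 3 × (−75) = −225 kJ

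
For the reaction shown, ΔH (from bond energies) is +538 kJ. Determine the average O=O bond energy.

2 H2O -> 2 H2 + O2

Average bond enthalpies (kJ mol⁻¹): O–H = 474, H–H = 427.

Let D be the O=O bond energy.
Σ(broken) = 4×474 = 1896
Σ(formed) = 2×427 + 1×D = 854 + D
ΔH = Σ(broken) − Σ(formed) = (1896) − (854 + D) = +1042 − D
Setting this equal to +538 kJ gives D = 504 kJ/mol.

D(O=O) ≈ 504 kJ/mol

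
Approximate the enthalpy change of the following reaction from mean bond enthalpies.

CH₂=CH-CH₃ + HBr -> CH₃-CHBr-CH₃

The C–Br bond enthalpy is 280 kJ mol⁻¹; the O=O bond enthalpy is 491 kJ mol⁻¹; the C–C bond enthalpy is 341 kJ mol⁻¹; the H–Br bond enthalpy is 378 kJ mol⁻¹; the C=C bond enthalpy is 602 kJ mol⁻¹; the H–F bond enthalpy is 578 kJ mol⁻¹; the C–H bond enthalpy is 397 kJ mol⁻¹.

Bonds broken (reactants):
  C–C: 1 × 341 = 341
  C–H: 6 × 397 = 2382
  C=C: 1 × 602 = 602
  H–Br: 1 × 378 = 378
  Σ(broken) = 3703 kJ
Bonds formed (products):
  C–Br: 1 × 280 = 280
  C–C: 2 × 341 = 682
  C–H: 7 × 397 = 2779
  Σ(formed) = 3741 kJ
ΔH = Σ(broken) − Σ(formed) = 3703 − 3741 = −38 kJ

ΔH ≈ −38 kJ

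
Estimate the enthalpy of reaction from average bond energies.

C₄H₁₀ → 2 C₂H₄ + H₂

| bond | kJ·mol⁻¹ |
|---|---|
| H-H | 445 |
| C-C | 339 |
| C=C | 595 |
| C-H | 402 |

Bonds broken (reactants):
  C-C: 3 × 339 = 1017
  C-H: 10 × 402 = 4020
  Σ(broken) = 5037 kJ
Bonds formed (products):
  C-H: 8 × 402 = 3216
  C=C: 2 × 595 = 1190
  H-H: 1 × 445 = 445
  Σ(formed) = 4851 kJ
ΔH = Σ(broken) − Σ(formed) = 5037 − 4851 = +186 kJ

ΔH ≈ +186 kJ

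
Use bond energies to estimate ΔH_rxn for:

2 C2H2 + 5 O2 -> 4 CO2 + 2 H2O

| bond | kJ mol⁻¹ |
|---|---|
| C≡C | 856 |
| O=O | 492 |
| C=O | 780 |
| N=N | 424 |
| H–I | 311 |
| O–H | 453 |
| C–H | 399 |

ΔH ≈ −2284 kJ

Bonds broken (reactants):
  C≡C: 2 × 856 = 1712
  C–H: 4 × 399 = 1596
  O=O: 5 × 492 = 2460
  Σ(broken) = 5768 kJ
Bonds formed (products):
  C=O: 8 × 780 = 6240
  O–H: 4 × 453 = 1812
  Σ(formed) = 8052 kJ
ΔH = Σ(broken) − Σ(formed) = 5768 − 8052 = −2284 kJ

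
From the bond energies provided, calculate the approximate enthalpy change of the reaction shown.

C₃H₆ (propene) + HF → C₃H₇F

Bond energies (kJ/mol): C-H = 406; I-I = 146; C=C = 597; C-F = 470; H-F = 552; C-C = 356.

ΔH ≈ −83 kJ

Bonds broken (reactants):
  C-C: 1 × 356 = 356
  C-H: 6 × 406 = 2436
  C=C: 1 × 597 = 597
  H-F: 1 × 552 = 552
  Σ(broken) = 3941 kJ
Bonds formed (products):
  C-C: 2 × 356 = 712
  C-F: 1 × 470 = 470
  C-H: 7 × 406 = 2842
  Σ(formed) = 4024 kJ
ΔH = Σ(broken) − Σ(formed) = 3941 − 4024 = −83 kJ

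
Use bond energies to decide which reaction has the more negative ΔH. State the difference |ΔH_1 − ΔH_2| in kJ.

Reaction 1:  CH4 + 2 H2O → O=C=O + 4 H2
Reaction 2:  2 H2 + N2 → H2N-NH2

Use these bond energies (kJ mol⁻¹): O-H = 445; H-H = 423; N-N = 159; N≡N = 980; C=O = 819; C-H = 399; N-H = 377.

Reaction 1, by 113 kJ

Reaction 1:
  Bonds broken (reactants):
    C-H: 4 × 399 = 1596
    O-H: 4 × 445 = 1780
    Σ(broken) = 3376 kJ
  Bonds formed (products):
    C=O: 2 × 819 = 1638
    H-H: 4 × 423 = 1692
    Σ(formed) = 3330 kJ
  ΔH_1 = 3376 − 3330 = +46 kJ
Reaction 2:
  Bonds broken (reactants):
    H-H: 2 × 423 = 846
    N≡N: 1 × 980 = 980
    Σ(broken) = 1826 kJ
  Bonds formed (products):
    N-H: 4 × 377 = 1508
    N-N: 1 × 159 = 159
    Σ(formed) = 1667 kJ
  ΔH_2 = 1826 − 1667 = +159 kJ
ΔH_1 − ΔH_2 = −113 kJ, so reaction 1 has the more negative ΔH; |ΔH_1 − ΔH_2| = 113 kJ.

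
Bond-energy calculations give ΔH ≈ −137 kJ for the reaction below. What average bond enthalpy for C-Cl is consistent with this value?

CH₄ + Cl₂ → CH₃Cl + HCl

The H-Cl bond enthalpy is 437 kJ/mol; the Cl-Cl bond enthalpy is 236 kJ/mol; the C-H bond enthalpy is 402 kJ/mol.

Let D be the C-Cl bond energy.
Σ(broken) = 4×402 + 1×236 = 1844
Σ(formed) = 1×D + 3×402 + 1×437 = 1643 + D
ΔH = Σ(broken) − Σ(formed) = (1844) − (1643 + D) = +201 − D
Setting this equal to −137 kJ gives D = 338 kJ/mol.

D(C-Cl) ≈ 338 kJ/mol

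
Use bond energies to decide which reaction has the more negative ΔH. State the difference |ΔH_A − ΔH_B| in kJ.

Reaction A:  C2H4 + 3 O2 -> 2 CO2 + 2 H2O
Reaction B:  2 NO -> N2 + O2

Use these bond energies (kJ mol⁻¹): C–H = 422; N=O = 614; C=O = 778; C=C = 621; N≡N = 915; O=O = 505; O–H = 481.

Reaction A, by 1020 kJ

Reaction A:
  Bonds broken (reactants):
    C–H: 4 × 422 = 1688
    C=C: 1 × 621 = 621
    O=O: 3 × 505 = 1515
    Σ(broken) = 3824 kJ
  Bonds formed (products):
    C=O: 4 × 778 = 3112
    O–H: 4 × 481 = 1924
    Σ(formed) = 5036 kJ
  ΔH_A = 3824 − 5036 = −1212 kJ
Reaction B:
  Bonds broken (reactants):
    N=O: 2 × 614 = 1228
    Σ(broken) = 1228 kJ
  Bonds formed (products):
    N≡N: 1 × 915 = 915
    O=O: 1 × 505 = 505
    Σ(formed) = 1420 kJ
  ΔH_B = 1228 − 1420 = −192 kJ
ΔH_A − ΔH_B = −1020 kJ, so reaction A has the more negative ΔH; |ΔH_A − ΔH_B| = 1020 kJ.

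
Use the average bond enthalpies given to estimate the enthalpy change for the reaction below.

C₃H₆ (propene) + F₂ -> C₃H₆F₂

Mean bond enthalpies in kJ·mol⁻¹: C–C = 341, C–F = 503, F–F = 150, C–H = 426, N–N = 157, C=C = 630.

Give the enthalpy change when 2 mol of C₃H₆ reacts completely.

Bonds broken (reactants):
  C–C: 1 × 341 = 341
  C–H: 6 × 426 = 2556
  C=C: 1 × 630 = 630
  F–F: 1 × 150 = 150
  Σ(broken) = 3677 kJ
Bonds formed (products):
  C–C: 2 × 341 = 682
  C–F: 2 × 503 = 1006
  C–H: 6 × 426 = 2556
  Σ(formed) = 4244 kJ
ΔH = Σ(broken) − Σ(formed) = 3677 − 4244 = −567 kJ
For 2× the reaction as written: 2 × (−567) = −1134 kJ

ΔH = −1134 kJ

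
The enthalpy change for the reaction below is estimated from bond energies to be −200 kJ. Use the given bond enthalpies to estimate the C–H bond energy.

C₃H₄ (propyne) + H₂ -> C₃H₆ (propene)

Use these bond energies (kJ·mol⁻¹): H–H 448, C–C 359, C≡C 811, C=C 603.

D(C–H) ≈ 428 kJ/mol

Let D be the C–H bond energy.
Σ(broken) = 1×811 + 1×359 + 4×D + 1×448 = 1618 + 4D
Σ(formed) = 1×359 + 6×D + 1×603 = 962 + 6D
ΔH = Σ(broken) − Σ(formed) = (1618 + 4D) − (962 + 6D) = +656 − 2D
Setting this equal to −200 kJ gives 2D = 856, so D = 428 kJ/mol.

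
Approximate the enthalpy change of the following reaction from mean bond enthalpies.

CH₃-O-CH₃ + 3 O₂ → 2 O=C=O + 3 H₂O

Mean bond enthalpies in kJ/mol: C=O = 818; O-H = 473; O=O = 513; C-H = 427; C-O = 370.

ΔH ≈ −1269 kJ

Bonds broken (reactants):
  C-H: 6 × 427 = 2562
  C-O: 2 × 370 = 740
  O=O: 3 × 513 = 1539
  Σ(broken) = 4841 kJ
Bonds formed (products):
  C=O: 4 × 818 = 3272
  O-H: 6 × 473 = 2838
  Σ(formed) = 6110 kJ
ΔH = Σ(broken) − Σ(formed) = 4841 − 6110 = −1269 kJ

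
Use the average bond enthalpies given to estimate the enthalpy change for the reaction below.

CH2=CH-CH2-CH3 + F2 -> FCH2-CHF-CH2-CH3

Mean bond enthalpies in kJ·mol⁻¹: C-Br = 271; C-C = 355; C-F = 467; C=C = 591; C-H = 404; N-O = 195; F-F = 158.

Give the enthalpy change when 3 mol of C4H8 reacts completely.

ΔH = −1620 kJ

Bonds broken (reactants):
  C-C: 2 × 355 = 710
  C-H: 8 × 404 = 3232
  C=C: 1 × 591 = 591
  F-F: 1 × 158 = 158
  Σ(broken) = 4691 kJ
Bonds formed (products):
  C-C: 3 × 355 = 1065
  C-F: 2 × 467 = 934
  C-H: 8 × 404 = 3232
  Σ(formed) = 5231 kJ
ΔH = Σ(broken) − Σ(formed) = 4691 − 5231 = −540 kJ
For 3× the reaction as written: 3 × (−540) = −1620 kJ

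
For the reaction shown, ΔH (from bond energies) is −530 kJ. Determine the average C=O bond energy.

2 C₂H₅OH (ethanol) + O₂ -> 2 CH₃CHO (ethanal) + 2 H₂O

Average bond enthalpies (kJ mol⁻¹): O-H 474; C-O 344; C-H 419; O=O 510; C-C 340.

Let D be the C=O bond energy.
Σ(broken) = 2×340 + 10×419 + 2×344 + 2×474 + 1×510 = 7016
Σ(formed) = 2×340 + 8×419 + 2×D + 4×474 = 5928 + 2D
ΔH = Σ(broken) − Σ(formed) = (7016) − (5928 + 2D) = +1088 − 2D
Setting this equal to −530 kJ gives 2D = 1618, so D = 809 kJ/mol.

D(C=O) ≈ 809 kJ/mol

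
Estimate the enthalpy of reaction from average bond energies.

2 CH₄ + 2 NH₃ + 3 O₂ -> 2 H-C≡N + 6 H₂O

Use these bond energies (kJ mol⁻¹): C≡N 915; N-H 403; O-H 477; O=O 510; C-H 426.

ΔH ≈ −1050 kJ

Bonds broken (reactants):
  C-H: 8 × 426 = 3408
  N-H: 6 × 403 = 2418
  O=O: 3 × 510 = 1530
  Σ(broken) = 7356 kJ
Bonds formed (products):
  C≡N: 2 × 915 = 1830
  C-H: 2 × 426 = 852
  O-H: 12 × 477 = 5724
  Σ(formed) = 8406 kJ
ΔH = Σ(broken) − Σ(formed) = 7356 − 8406 = −1050 kJ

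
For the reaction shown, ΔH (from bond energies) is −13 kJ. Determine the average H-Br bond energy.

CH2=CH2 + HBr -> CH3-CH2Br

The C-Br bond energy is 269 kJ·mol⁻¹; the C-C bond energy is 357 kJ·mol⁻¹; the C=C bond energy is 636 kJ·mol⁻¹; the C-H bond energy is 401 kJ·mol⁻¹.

D(H-Br) ≈ 378 kJ/mol

Let D be the H-Br bond energy.
Σ(broken) = 4×401 + 1×636 + 1×D = 2240 + D
Σ(formed) = 1×269 + 1×357 + 5×401 = 2631
ΔH = Σ(broken) − Σ(formed) = (2240 + D) − (2631) = −391 + D
Setting this equal to −13 kJ gives D = 378 kJ/mol.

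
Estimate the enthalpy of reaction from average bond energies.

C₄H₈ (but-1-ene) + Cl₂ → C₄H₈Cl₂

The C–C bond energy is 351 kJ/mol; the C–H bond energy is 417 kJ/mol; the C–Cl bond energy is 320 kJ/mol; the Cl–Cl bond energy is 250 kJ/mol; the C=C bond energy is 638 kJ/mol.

Bonds broken (reactants):
  C–C: 2 × 351 = 702
  C–H: 8 × 417 = 3336
  C=C: 1 × 638 = 638
  Cl–Cl: 1 × 250 = 250
  Σ(broken) = 4926 kJ
Bonds formed (products):
  C–C: 3 × 351 = 1053
  C–Cl: 2 × 320 = 640
  C–H: 8 × 417 = 3336
  Σ(formed) = 5029 kJ
ΔH = Σ(broken) − Σ(formed) = 4926 − 5029 = −103 kJ

ΔH ≈ −103 kJ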